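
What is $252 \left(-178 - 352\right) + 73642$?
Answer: $-59918$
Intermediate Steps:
$252 \left(-178 - 352\right) + 73642 = 252 \left(-530\right) + 73642 = -133560 + 73642 = -59918$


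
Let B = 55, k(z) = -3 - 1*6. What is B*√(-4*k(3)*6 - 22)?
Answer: 55*√194 ≈ 766.06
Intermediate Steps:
k(z) = -9 (k(z) = -3 - 6 = -9)
B*√(-4*k(3)*6 - 22) = 55*√(-4*(-9)*6 - 22) = 55*√(36*6 - 22) = 55*√(216 - 22) = 55*√194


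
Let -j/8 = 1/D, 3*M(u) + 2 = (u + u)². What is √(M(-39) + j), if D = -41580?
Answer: 2*√6085155615/3465 ≈ 45.026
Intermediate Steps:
M(u) = -⅔ + 4*u²/3 (M(u) = -⅔ + (u + u)²/3 = -⅔ + (2*u)²/3 = -⅔ + (4*u²)/3 = -⅔ + 4*u²/3)
j = 2/10395 (j = -8/(-41580) = -8*(-1/41580) = 2/10395 ≈ 0.00019240)
√(M(-39) + j) = √((-⅔ + (4/3)*(-39)²) + 2/10395) = √((-⅔ + (4/3)*1521) + 2/10395) = √((-⅔ + 2028) + 2/10395) = √(6082/3 + 2/10395) = √(21074132/10395) = 2*√6085155615/3465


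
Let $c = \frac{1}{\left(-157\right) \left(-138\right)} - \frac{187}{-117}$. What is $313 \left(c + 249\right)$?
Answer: $\frac{66277461727}{844974} \approx 78437.0$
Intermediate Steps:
$c = \frac{1350553}{844974}$ ($c = \left(- \frac{1}{157}\right) \left(- \frac{1}{138}\right) - - \frac{187}{117} = \frac{1}{21666} + \frac{187}{117} = \frac{1350553}{844974} \approx 1.5983$)
$313 \left(c + 249\right) = 313 \left(\frac{1350553}{844974} + 249\right) = 313 \cdot \frac{211749079}{844974} = \frac{66277461727}{844974}$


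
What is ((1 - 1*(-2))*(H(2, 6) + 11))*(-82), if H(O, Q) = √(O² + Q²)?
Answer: -2706 - 492*√10 ≈ -4261.8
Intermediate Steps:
((1 - 1*(-2))*(H(2, 6) + 11))*(-82) = ((1 - 1*(-2))*(√(2² + 6²) + 11))*(-82) = ((1 + 2)*(√(4 + 36) + 11))*(-82) = (3*(√40 + 11))*(-82) = (3*(2*√10 + 11))*(-82) = (3*(11 + 2*√10))*(-82) = (33 + 6*√10)*(-82) = -2706 - 492*√10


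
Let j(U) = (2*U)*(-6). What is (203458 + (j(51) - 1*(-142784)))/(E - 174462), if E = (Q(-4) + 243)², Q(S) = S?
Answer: -345630/117341 ≈ -2.9455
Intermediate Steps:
j(U) = -12*U
E = 57121 (E = (-4 + 243)² = 239² = 57121)
(203458 + (j(51) - 1*(-142784)))/(E - 174462) = (203458 + (-12*51 - 1*(-142784)))/(57121 - 174462) = (203458 + (-612 + 142784))/(-117341) = (203458 + 142172)*(-1/117341) = 345630*(-1/117341) = -345630/117341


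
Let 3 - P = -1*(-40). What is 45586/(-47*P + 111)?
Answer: 22793/925 ≈ 24.641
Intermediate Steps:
P = -37 (P = 3 - (-1)*(-40) = 3 - 1*40 = 3 - 40 = -37)
45586/(-47*P + 111) = 45586/(-47*(-37) + 111) = 45586/(1739 + 111) = 45586/1850 = 45586*(1/1850) = 22793/925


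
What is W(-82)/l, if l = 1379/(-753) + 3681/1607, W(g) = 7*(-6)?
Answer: -25411491/277870 ≈ -91.451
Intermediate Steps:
W(g) = -42
l = 555740/1210071 (l = 1379*(-1/753) + 3681*(1/1607) = -1379/753 + 3681/1607 = 555740/1210071 ≈ 0.45926)
W(-82)/l = -42/555740/1210071 = -42*1210071/555740 = -25411491/277870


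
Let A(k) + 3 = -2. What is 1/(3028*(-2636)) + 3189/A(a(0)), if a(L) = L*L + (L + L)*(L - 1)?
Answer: -25453985717/39909040 ≈ -637.80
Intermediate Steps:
a(L) = L² + 2*L*(-1 + L) (a(L) = L² + (2*L)*(-1 + L) = L² + 2*L*(-1 + L))
A(k) = -5 (A(k) = -3 - 2 = -5)
1/(3028*(-2636)) + 3189/A(a(0)) = 1/(3028*(-2636)) + 3189/(-5) = (1/3028)*(-1/2636) + 3189*(-⅕) = -1/7981808 - 3189/5 = -25453985717/39909040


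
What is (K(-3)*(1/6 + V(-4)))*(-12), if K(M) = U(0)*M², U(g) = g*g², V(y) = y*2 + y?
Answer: 0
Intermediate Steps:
V(y) = 3*y (V(y) = 2*y + y = 3*y)
U(g) = g³
K(M) = 0 (K(M) = 0³*M² = 0*M² = 0)
(K(-3)*(1/6 + V(-4)))*(-12) = (0*(1/6 + 3*(-4)))*(-12) = (0*(⅙ - 12))*(-12) = (0*(-71/6))*(-12) = 0*(-12) = 0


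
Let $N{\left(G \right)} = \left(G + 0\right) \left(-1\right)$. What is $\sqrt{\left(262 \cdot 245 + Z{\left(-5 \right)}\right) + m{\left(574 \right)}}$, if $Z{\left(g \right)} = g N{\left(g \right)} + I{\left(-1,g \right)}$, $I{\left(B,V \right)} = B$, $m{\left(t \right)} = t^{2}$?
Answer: $2 \sqrt{98410} \approx 627.41$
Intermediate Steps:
$N{\left(G \right)} = - G$ ($N{\left(G \right)} = G \left(-1\right) = - G$)
$Z{\left(g \right)} = -1 - g^{2}$ ($Z{\left(g \right)} = g \left(- g\right) - 1 = - g^{2} - 1 = -1 - g^{2}$)
$\sqrt{\left(262 \cdot 245 + Z{\left(-5 \right)}\right) + m{\left(574 \right)}} = \sqrt{\left(262 \cdot 245 - 26\right) + 574^{2}} = \sqrt{\left(64190 - 26\right) + 329476} = \sqrt{64164 + 329476} = \sqrt{393640} = 2 \sqrt{98410}$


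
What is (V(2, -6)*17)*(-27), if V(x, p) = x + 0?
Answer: -918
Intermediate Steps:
V(x, p) = x
(V(2, -6)*17)*(-27) = (2*17)*(-27) = 34*(-27) = -918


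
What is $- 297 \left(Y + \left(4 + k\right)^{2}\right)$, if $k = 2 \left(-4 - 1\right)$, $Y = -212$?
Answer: $52272$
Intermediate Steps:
$k = -10$ ($k = 2 \left(-5\right) = -10$)
$- 297 \left(Y + \left(4 + k\right)^{2}\right) = - 297 \left(-212 + \left(4 - 10\right)^{2}\right) = - 297 \left(-212 + \left(-6\right)^{2}\right) = - 297 \left(-212 + 36\right) = \left(-297\right) \left(-176\right) = 52272$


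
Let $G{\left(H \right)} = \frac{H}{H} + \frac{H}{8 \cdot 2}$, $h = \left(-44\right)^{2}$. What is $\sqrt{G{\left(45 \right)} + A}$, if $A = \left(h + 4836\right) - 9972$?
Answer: $\frac{i \sqrt{51139}}{4} \approx 56.535 i$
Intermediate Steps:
$h = 1936$
$A = -3200$ ($A = \left(1936 + 4836\right) - 9972 = 6772 - 9972 = -3200$)
$G{\left(H \right)} = 1 + \frac{H}{16}$
$\sqrt{G{\left(45 \right)} + A} = \sqrt{\left(1 + \frac{1}{16} \cdot 45\right) - 3200} = \sqrt{\left(1 + \frac{45}{16}\right) - 3200} = \sqrt{\frac{61}{16} - 3200} = \sqrt{- \frac{51139}{16}} = \frac{i \sqrt{51139}}{4}$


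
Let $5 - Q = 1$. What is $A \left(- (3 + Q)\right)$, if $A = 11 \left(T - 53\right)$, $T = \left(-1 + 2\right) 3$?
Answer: $3850$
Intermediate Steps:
$Q = 4$ ($Q = 5 - 1 = 4$)
$T = 3$ ($T = 1 \cdot 3 = 3$)
$A = -550$ ($A = 11 \left(3 - 53\right) = 11 \left(-50\right) = -550$)
$A \left(- (3 + Q)\right) = - 550 \left(- (3 + 4)\right) = - 550 \left(\left(-1\right) 7\right) = \left(-550\right) \left(-7\right) = 3850$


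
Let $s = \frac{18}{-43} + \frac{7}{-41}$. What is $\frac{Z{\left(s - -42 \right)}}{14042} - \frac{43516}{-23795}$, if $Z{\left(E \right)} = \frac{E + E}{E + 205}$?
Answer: $\frac{132728881928357}{72576578931290} \approx 1.8288$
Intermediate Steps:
$s = - \frac{1039}{1763}$ ($s = 18 \left(- \frac{1}{43}\right) + 7 \left(- \frac{1}{41}\right) = - \frac{18}{43} - \frac{7}{41} = - \frac{1039}{1763} \approx -0.58934$)
$Z{\left(E \right)} = \frac{2 E}{205 + E}$
$\frac{Z{\left(s - -42 \right)}}{14042} - \frac{43516}{-23795} = \frac{2 \left(- \frac{1039}{1763} - -42\right) \frac{1}{205 - - \frac{73007}{1763}}}{14042} - \frac{43516}{-23795} = \frac{2 \left(- \frac{1039}{1763} + 42\right)}{205 + \left(- \frac{1039}{1763} + 42\right)} \frac{1}{14042} - - \frac{43516}{23795} = 2 \cdot \frac{73007}{1763} \frac{1}{205 + \frac{73007}{1763}} \cdot \frac{1}{14042} + \frac{43516}{23795} = 2 \cdot \frac{73007}{1763} \frac{1}{\frac{434422}{1763}} \cdot \frac{1}{14042} + \frac{43516}{23795} = 2 \cdot \frac{73007}{1763} \cdot \frac{1763}{434422} \cdot \frac{1}{14042} + \frac{43516}{23795} = \frac{73007}{217211} \cdot \frac{1}{14042} + \frac{43516}{23795} = \frac{73007}{3050076862} + \frac{43516}{23795} = \frac{132728881928357}{72576578931290}$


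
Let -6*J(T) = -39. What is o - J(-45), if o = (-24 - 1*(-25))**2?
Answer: -11/2 ≈ -5.5000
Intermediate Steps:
o = 1 (o = (-24 + 25)**2 = 1**2 = 1)
J(T) = 13/2 (J(T) = -1/6*(-39) = 13/2)
o - J(-45) = 1 - 1*13/2 = 1 - 13/2 = -11/2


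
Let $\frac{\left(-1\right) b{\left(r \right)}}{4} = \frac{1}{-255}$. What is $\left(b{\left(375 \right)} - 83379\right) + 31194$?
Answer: $- \frac{13307171}{255} \approx -52185.0$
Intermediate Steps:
$b{\left(r \right)} = \frac{4}{255}$ ($b{\left(r \right)} = - \frac{4}{-255} = \left(-4\right) \left(- \frac{1}{255}\right) = \frac{4}{255}$)
$\left(b{\left(375 \right)} - 83379\right) + 31194 = \left(\frac{4}{255} - 83379\right) + 31194 = - \frac{21261641}{255} + 31194 = - \frac{13307171}{255}$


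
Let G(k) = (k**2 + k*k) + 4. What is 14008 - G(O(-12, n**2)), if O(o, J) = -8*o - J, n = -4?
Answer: 1204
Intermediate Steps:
O(o, J) = -J - 8*o
G(k) = 4 + 2*k**2 (G(k) = (k**2 + k**2) + 4 = 2*k**2 + 4 = 4 + 2*k**2)
14008 - G(O(-12, n**2)) = 14008 - (4 + 2*(-1*(-4)**2 - 8*(-12))**2) = 14008 - (4 + 2*(-1*16 + 96)**2) = 14008 - (4 + 2*(-16 + 96)**2) = 14008 - (4 + 2*80**2) = 14008 - (4 + 2*6400) = 14008 - (4 + 12800) = 14008 - 1*12804 = 14008 - 12804 = 1204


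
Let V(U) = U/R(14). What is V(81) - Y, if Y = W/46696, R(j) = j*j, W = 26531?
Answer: -354425/2288104 ≈ -0.15490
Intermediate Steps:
R(j) = j²
Y = 26531/46696 ≈ 0.56816
V(U) = U/196 (V(U) = U/(14²) = U/196)
V(81) - Y = (1/196)*81 - 1*26531/46696 = 81/196 - 26531/46696 = -354425/2288104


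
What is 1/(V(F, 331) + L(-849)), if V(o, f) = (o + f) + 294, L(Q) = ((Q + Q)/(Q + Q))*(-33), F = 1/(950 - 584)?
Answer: 366/216673 ≈ 0.0016892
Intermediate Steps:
F = 1/366 ≈ 0.0027322
L(Q) = -33 (L(Q) = ((2*Q)/((2*Q)))*(-33) = ((2*Q)*(1/(2*Q)))*(-33) = 1*(-33) = -33)
V(o, f) = 294 + f + o (V(o, f) = (f + o) + 294 = 294 + f + o)
1/(V(F, 331) + L(-849)) = 1/((294 + 331 + 1/366) - 33) = 1/(228751/366 - 33) = 1/(216673/366) = 366/216673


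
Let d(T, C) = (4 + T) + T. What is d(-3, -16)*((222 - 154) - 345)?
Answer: 554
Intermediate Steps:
d(T, C) = 4 + 2*T
d(-3, -16)*((222 - 154) - 345) = (4 + 2*(-3))*((222 - 154) - 345) = (4 - 6)*(68 - 345) = -2*(-277) = 554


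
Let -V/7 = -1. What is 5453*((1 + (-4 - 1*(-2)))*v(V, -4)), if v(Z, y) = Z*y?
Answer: 152684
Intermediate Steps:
V = 7 (V = -7*(-1) = 7)
5453*((1 + (-4 - 1*(-2)))*v(V, -4)) = 5453*((1 + (-4 - 1*(-2)))*(7*(-4))) = 5453*((1 + (-4 + 2))*(-28)) = 5453*((1 - 2)*(-28)) = 5453*(-1*(-28)) = 5453*28 = 152684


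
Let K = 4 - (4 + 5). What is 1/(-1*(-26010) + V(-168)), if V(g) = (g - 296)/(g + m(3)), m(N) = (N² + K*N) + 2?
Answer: 43/1118546 ≈ 3.8443e-5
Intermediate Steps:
K = -5 (K = 4 - 1*9 = 4 - 9 = -5)
m(N) = 2 + N² - 5*N (m(N) = (N² - 5*N) + 2 = 2 + N² - 5*N)
V(g) = (-296 + g)/(-4 + g) (V(g) = (g - 296)/(g + (2 + 3² - 5*3)) = (-296 + g)/(g + (2 + 9 - 15)) = (-296 + g)/(g - 4) = (-296 + g)/(-4 + g))
1/(-1*(-26010) + V(-168)) = 1/(-1*(-26010) + (-296 - 168)/(-4 - 168)) = 1/(26010 - 464/(-172)) = 1/(26010 - 1/172*(-464)) = 1/(26010 + 116/43) = 1/(1118546/43) = 43/1118546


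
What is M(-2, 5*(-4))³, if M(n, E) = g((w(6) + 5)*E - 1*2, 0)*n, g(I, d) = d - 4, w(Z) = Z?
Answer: 512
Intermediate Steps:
g(I, d) = -4 + d
M(n, E) = -4*n (M(n, E) = (-4 + 0)*n = -4*n)
M(-2, 5*(-4))³ = (-4*(-2))³ = 8³ = 512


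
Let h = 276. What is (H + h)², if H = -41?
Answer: 55225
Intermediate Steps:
(H + h)² = (-41 + 276)² = 235² = 55225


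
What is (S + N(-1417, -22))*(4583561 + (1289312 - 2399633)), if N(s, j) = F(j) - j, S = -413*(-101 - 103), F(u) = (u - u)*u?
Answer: 292703827760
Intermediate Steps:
F(u) = 0 (F(u) = 0*u = 0)
S = 84252 (S = -413*(-204) = 84252)
N(s, j) = -j (N(s, j) = 0 - j = -j)
(S + N(-1417, -22))*(4583561 + (1289312 - 2399633)) = (84252 - 1*(-22))*(4583561 + (1289312 - 2399633)) = (84252 + 22)*(4583561 - 1110321) = 84274*3473240 = 292703827760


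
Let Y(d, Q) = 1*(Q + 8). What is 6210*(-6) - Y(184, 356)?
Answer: -37624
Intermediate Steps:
Y(d, Q) = 8 + Q (Y(d, Q) = 1*(8 + Q) = 8 + Q)
6210*(-6) - Y(184, 356) = 6210*(-6) - (8 + 356) = -37260 - 1*364 = -37260 - 364 = -37624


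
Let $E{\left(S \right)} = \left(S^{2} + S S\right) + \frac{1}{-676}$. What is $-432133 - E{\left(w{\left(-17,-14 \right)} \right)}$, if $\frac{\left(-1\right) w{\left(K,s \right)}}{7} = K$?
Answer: $- \frac{311267579}{676} \approx -4.6046 \cdot 10^{5}$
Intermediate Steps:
$w{\left(K,s \right)} = - 7 K$
$E{\left(S \right)} = - \frac{1}{676} + 2 S^{2}$ ($E{\left(S \right)} = \left(S^{2} + S^{2}\right) - \frac{1}{676} = 2 S^{2} - \frac{1}{676} = - \frac{1}{676} + 2 S^{2}$)
$-432133 - E{\left(w{\left(-17,-14 \right)} \right)} = -432133 - \left(- \frac{1}{676} + 2 \left(\left(-7\right) \left(-17\right)\right)^{2}\right) = -432133 - \left(- \frac{1}{676} + 2 \cdot 119^{2}\right) = -432133 - \left(- \frac{1}{676} + 2 \cdot 14161\right) = -432133 - \left(- \frac{1}{676} + 28322\right) = -432133 - \frac{19145671}{676} = - \frac{311267579}{676}$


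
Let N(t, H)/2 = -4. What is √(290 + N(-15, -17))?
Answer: √282 ≈ 16.793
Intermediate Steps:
N(t, H) = -8 (N(t, H) = 2*(-4) = -8)
√(290 + N(-15, -17)) = √(290 - 8) = √282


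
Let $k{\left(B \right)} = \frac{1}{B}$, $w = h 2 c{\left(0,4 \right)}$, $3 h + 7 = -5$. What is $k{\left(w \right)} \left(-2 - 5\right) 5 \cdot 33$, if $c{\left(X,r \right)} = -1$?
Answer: $- \frac{1155}{8} \approx -144.38$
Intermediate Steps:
$h = -4$ ($h = - \frac{7}{3} + \frac{1}{3} \left(-5\right) = - \frac{7}{3} - \frac{5}{3} = -4$)
$w = 8$ ($w = \left(-4\right) 2 \left(-1\right) = \left(-8\right) \left(-1\right) = 8$)
$k{\left(w \right)} \left(-2 - 5\right) 5 \cdot 33 = \frac{\left(-2 - 5\right) 5}{8} \cdot 33 = \frac{\left(-7\right) 5}{8} \cdot 33 = \frac{1}{8} \left(-35\right) 33 = \left(- \frac{35}{8}\right) 33 = - \frac{1155}{8}$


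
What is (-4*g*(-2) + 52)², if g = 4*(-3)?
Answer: 1936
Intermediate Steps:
g = -12
(-4*g*(-2) + 52)² = (-4*(-12)*(-2) + 52)² = (48*(-2) + 52)² = (-96 + 52)² = (-44)² = 1936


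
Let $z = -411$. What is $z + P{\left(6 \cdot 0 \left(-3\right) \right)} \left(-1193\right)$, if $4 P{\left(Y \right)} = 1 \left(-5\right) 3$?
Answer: $\frac{16251}{4} \approx 4062.8$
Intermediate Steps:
$P{\left(Y \right)} = - \frac{15}{4}$ ($P{\left(Y \right)} = \frac{1 \left(-5\right) 3}{4} = \frac{\left(-5\right) 3}{4} = \frac{1}{4} \left(-15\right) = - \frac{15}{4}$)
$z + P{\left(6 \cdot 0 \left(-3\right) \right)} \left(-1193\right) = -411 - - \frac{17895}{4} = -411 + \frac{17895}{4} = \frac{16251}{4}$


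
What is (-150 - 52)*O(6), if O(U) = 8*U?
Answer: -9696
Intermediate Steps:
(-150 - 52)*O(6) = (-150 - 52)*(8*6) = -202*48 = -9696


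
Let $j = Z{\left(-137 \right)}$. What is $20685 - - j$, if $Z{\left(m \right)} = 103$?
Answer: $20788$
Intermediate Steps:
$j = 103$
$20685 - - j = 20685 - \left(-1\right) 103 = 20685 - -103 = 20685 + 103 = 20788$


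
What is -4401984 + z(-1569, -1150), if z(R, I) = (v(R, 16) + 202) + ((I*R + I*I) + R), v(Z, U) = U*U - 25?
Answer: -1276270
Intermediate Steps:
v(Z, U) = -25 + U² (v(Z, U) = U² - 25 = -25 + U²)
z(R, I) = 433 + R + I² + I*R (z(R, I) = ((-25 + 16²) + 202) + ((I*R + I*I) + R) = ((-25 + 256) + 202) + ((I*R + I²) + R) = (231 + 202) + ((I² + I*R) + R) = 433 + (R + I² + I*R) = 433 + R + I² + I*R)
-4401984 + z(-1569, -1150) = -4401984 + (433 - 1569 + (-1150)² - 1150*(-1569)) = -4401984 + (433 - 1569 + 1322500 + 1804350) = -4401984 + 3125714 = -1276270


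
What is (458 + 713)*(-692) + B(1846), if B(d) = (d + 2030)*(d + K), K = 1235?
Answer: 11131624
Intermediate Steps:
B(d) = (1235 + d)*(2030 + d) (B(d) = (d + 2030)*(d + 1235) = (2030 + d)*(1235 + d) = (1235 + d)*(2030 + d))
(458 + 713)*(-692) + B(1846) = (458 + 713)*(-692) + (2507050 + 1846² + 3265*1846) = 1171*(-692) + (2507050 + 3407716 + 6027190) = -810332 + 11941956 = 11131624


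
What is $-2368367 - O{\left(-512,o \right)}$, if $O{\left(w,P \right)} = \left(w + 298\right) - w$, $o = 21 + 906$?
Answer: $-2368665$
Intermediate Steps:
$o = 927$
$O{\left(w,P \right)} = 298$ ($O{\left(w,P \right)} = \left(298 + w\right) - w = 298$)
$-2368367 - O{\left(-512,o \right)} = -2368367 - 298 = -2368665$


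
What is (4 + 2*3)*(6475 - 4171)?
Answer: 23040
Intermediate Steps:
(4 + 2*3)*(6475 - 4171) = (4 + 6)*2304 = 10*2304 = 23040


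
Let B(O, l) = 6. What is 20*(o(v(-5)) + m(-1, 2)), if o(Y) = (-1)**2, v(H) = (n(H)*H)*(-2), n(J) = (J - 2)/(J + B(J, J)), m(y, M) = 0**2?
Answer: 20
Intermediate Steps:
m(y, M) = 0
n(J) = (-2 + J)/(6 + J) (n(J) = (J - 2)/(J + 6) = (-2 + J)/(6 + J))
v(H) = -2*H*(-2 + H)/(6 + H) (v(H) = (((-2 + H)/(6 + H))*H)*(-2) = (H*(-2 + H)/(6 + H))*(-2) = -2*H*(-2 + H)/(6 + H))
o(Y) = 1
20*(o(v(-5)) + m(-1, 2)) = 20*(1 + 0) = 20*1 = 20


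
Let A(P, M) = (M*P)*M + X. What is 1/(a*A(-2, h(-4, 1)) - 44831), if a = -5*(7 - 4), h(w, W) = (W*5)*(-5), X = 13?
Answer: -1/26276 ≈ -3.8058e-5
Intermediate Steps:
h(w, W) = -25*W (h(w, W) = (5*W)*(-5) = -25*W)
a = -15 (a = -5*3 = -15)
A(P, M) = 13 + P*M² (A(P, M) = (M*P)*M + 13 = P*M² + 13 = 13 + P*M²)
1/(a*A(-2, h(-4, 1)) - 44831) = 1/(-15*(13 - 2*(-25*1)²) - 44831) = 1/(-15*(13 - 2*(-25)²) - 44831) = 1/(-15*(13 - 2*625) - 44831) = 1/(-15*(13 - 1250) - 44831) = 1/(-15*(-1237) - 44831) = 1/(18555 - 44831) = 1/(-26276) = -1/26276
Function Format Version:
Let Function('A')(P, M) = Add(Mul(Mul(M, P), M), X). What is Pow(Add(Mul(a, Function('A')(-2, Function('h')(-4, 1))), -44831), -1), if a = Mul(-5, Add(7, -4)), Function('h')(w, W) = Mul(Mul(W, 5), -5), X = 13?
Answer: Rational(-1, 26276) ≈ -3.8058e-5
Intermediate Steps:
Function('h')(w, W) = Mul(-25, W) (Function('h')(w, W) = Mul(Mul(5, W), -5) = Mul(-25, W))
a = -15 (a = Mul(-5, 3) = -15)
Function('A')(P, M) = Add(13, Mul(P, Pow(M, 2))) (Function('A')(P, M) = Add(Mul(Mul(M, P), M), 13) = Add(Mul(P, Pow(M, 2)), 13) = Add(13, Mul(P, Pow(M, 2))))
Pow(Add(Mul(a, Function('A')(-2, Function('h')(-4, 1))), -44831), -1) = Pow(Add(Mul(-15, Add(13, Mul(-2, Pow(Mul(-25, 1), 2)))), -44831), -1) = Pow(Add(Mul(-15, Add(13, Mul(-2, Pow(-25, 2)))), -44831), -1) = Pow(Add(Mul(-15, Add(13, Mul(-2, 625))), -44831), -1) = Pow(Add(Mul(-15, Add(13, -1250)), -44831), -1) = Pow(Add(Mul(-15, -1237), -44831), -1) = Pow(Add(18555, -44831), -1) = Pow(-26276, -1) = Rational(-1, 26276)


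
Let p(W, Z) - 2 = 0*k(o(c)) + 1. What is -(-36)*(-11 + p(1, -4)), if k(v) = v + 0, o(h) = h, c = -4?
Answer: -288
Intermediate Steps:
k(v) = v
p(W, Z) = 3 (p(W, Z) = 2 + (0*(-4) + 1) = 2 + (0 + 1) = 2 + 1 = 3)
-(-36)*(-11 + p(1, -4)) = -(-36)*(-11 + 3) = -(-36)*(-8) = -1*288 = -288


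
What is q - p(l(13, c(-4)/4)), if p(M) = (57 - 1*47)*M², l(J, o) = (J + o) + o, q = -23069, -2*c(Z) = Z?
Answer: -25029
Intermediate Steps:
c(Z) = -Z/2
l(J, o) = J + 2*o
p(M) = 10*M² (p(M) = (57 - 47)*M² = 10*M²)
q - p(l(13, c(-4)/4)) = -23069 - 10*(13 + 2*(-½*(-4)/4))² = -23069 - 10*(13 + 2*(2*(¼)))² = -23069 - 10*(13 + 2*(½))² = -23069 - 10*(13 + 1)² = -23069 - 10*14² = -23069 - 10*196 = -23069 - 1*1960 = -23069 - 1960 = -25029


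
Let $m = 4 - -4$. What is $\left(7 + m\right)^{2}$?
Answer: $225$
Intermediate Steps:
$m = 8$ ($m = 4 + 4 = 8$)
$\left(7 + m\right)^{2} = \left(7 + 8\right)^{2} = 15^{2} = 225$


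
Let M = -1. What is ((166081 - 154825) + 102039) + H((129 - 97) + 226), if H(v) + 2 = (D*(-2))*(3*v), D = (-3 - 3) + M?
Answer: 124129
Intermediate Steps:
D = -7 (D = (-3 - 3) - 1 = -6 - 1 = -7)
H(v) = -2 + 42*v (H(v) = -2 + (-7*(-2))*(3*v) = -2 + 14*(3*v) = -2 + 42*v)
((166081 - 154825) + 102039) + H((129 - 97) + 226) = ((166081 - 154825) + 102039) + (-2 + 42*((129 - 97) + 226)) = (11256 + 102039) + (-2 + 42*(32 + 226)) = 113295 + (-2 + 42*258) = 113295 + (-2 + 10836) = 113295 + 10834 = 124129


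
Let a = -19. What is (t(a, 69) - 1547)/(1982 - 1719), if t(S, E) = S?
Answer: -1566/263 ≈ -5.9544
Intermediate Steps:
(t(a, 69) - 1547)/(1982 - 1719) = (-19 - 1547)/(1982 - 1719) = -1566/263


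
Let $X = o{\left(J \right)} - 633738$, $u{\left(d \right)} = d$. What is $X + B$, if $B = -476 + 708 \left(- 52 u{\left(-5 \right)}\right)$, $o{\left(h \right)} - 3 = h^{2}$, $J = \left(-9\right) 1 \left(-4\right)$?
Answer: $-448835$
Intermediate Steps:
$J = 36$ ($J = \left(-9\right) \left(-4\right) = 36$)
$o{\left(h \right)} = 3 + h^{2}$
$X = -632439$ ($X = \left(3 + 36^{2}\right) - 633738 = \left(3 + 1296\right) - 633738 = 1299 - 633738 = -632439$)
$B = 183604$ ($B = -476 + 708 \left(\left(-52\right) \left(-5\right)\right) = -476 + 708 \cdot 260 = -476 + 184080 = 183604$)
$X + B = -632439 + 183604 = -448835$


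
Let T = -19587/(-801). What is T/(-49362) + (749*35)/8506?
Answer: 86362273484/28026534231 ≈ 3.0814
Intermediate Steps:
T = 6529/267 (T = -19587*(-1/801) = 6529/267 ≈ 24.453)
T/(-49362) + (749*35)/8506 = (6529/267)/(-49362) + (749*35)/8506 = (6529/267)*(-1/49362) + 26215*(1/8506) = -6529/13179654 + 26215/8506 = 86362273484/28026534231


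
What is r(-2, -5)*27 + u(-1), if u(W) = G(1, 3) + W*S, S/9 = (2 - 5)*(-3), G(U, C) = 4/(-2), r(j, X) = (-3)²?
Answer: 160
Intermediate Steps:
r(j, X) = 9
G(U, C) = -2 (G(U, C) = 4*(-½) = -2)
S = 81 (S = 9*((2 - 5)*(-3)) = 9*(-3*(-3)) = 9*9 = 81)
u(W) = -2 + 81*W (u(W) = -2 + W*81 = -2 + 81*W)
r(-2, -5)*27 + u(-1) = 9*27 + (-2 + 81*(-1)) = 243 + (-2 - 81) = 243 - 83 = 160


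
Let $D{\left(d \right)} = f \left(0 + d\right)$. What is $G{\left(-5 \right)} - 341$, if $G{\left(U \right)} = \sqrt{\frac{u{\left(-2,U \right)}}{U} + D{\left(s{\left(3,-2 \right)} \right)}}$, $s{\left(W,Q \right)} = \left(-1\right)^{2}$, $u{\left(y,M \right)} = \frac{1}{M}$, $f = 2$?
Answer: $-341 + \frac{\sqrt{51}}{5} \approx -339.57$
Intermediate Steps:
$s{\left(W,Q \right)} = 1$
$D{\left(d \right)} = 2 d$ ($D{\left(d \right)} = 2 \left(0 + d\right) = 2 d$)
$G{\left(U \right)} = \sqrt{2 + \frac{1}{U^{2}}}$ ($G{\left(U \right)} = \sqrt{\frac{1}{U U} + 2 \cdot 1} = \sqrt{\frac{1}{U^{2}} + 2} = \sqrt{2 + \frac{1}{U^{2}}}$)
$G{\left(-5 \right)} - 341 = \sqrt{2 + \frac{1}{25}} - 341 = \sqrt{\frac{51}{25}} - 341 = \frac{\sqrt{51}}{5} - 341 = -341 + \frac{\sqrt{51}}{5}$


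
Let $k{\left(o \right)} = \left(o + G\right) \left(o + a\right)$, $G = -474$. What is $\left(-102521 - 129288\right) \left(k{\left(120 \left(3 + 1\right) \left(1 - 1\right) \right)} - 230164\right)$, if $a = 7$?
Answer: $54123228938$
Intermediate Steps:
$k{\left(o \right)} = \left(-474 + o\right) \left(7 + o\right)$ ($k{\left(o \right)} = \left(o - 474\right) \left(o + 7\right) = \left(-474 + o\right) \left(7 + o\right)$)
$\left(-102521 - 129288\right) \left(k{\left(120 \left(3 + 1\right) \left(1 - 1\right) \right)} - 230164\right) = \left(-102521 - 129288\right) \left(\left(-3318 + \left(120 \left(3 + 1\right) \left(1 - 1\right)\right)^{2} - 467 \cdot 120 \left(3 + 1\right) \left(1 - 1\right)\right) - 230164\right) = - 231809 \left(\left(-3318 + \left(120 \cdot 4 \cdot 0\right)^{2} - 467 \cdot 120 \cdot 4 \cdot 0\right) - 230164\right) = - 231809 \left(\left(-3318 + \left(120 \cdot 0\right)^{2} - 467 \cdot 120 \cdot 0\right) - 230164\right) = - 231809 \left(\left(-3318 + 0^{2} - 0\right) - 230164\right) = - 231809 \left(\left(-3318 + 0 + 0\right) - 230164\right) = - 231809 \left(-3318 - 230164\right) = \left(-231809\right) \left(-233482\right) = 54123228938$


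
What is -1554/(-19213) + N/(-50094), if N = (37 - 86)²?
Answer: 31715663/962456022 ≈ 0.032953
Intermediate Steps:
N = 2401 (N = (-49)² = 2401)
-1554/(-19213) + N/(-50094) = -1554/(-19213) + 2401/(-50094) = -1554*(-1/19213) + 2401*(-1/50094) = 1554/19213 - 2401/50094 = 31715663/962456022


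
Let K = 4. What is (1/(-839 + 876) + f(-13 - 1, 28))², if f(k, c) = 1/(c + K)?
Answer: 4761/1401856 ≈ 0.0033962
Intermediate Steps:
f(k, c) = 1/(4 + c) (f(k, c) = 1/(c + 4) = 1/(4 + c))
(1/(-839 + 876) + f(-13 - 1, 28))² = (1/(-839 + 876) + 1/(4 + 28))² = (1/37 + 1/32)² = (69/1184)² = 4761/1401856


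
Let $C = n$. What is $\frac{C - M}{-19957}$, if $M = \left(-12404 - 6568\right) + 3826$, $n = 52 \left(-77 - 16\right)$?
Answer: $- \frac{10310}{19957} \approx -0.51661$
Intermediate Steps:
$n = -4836$ ($n = 52 \left(-93\right) = -4836$)
$C = -4836$
$M = -15146$ ($M = -18972 + 3826 = -15146$)
$\frac{C - M}{-19957} = \frac{-4836 - -15146}{-19957} = \left(-4836 + 15146\right) \left(- \frac{1}{19957}\right) = 10310 \left(- \frac{1}{19957}\right) = - \frac{10310}{19957}$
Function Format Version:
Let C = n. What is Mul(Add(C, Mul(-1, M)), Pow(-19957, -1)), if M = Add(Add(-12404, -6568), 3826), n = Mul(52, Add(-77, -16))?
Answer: Rational(-10310, 19957) ≈ -0.51661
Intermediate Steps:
n = -4836 (n = Mul(52, -93) = -4836)
C = -4836
M = -15146 (M = Add(-18972, 3826) = -15146)
Mul(Add(C, Mul(-1, M)), Pow(-19957, -1)) = Mul(Add(-4836, Mul(-1, -15146)), Pow(-19957, -1)) = Mul(Add(-4836, 15146), Rational(-1, 19957)) = Mul(10310, Rational(-1, 19957)) = Rational(-10310, 19957)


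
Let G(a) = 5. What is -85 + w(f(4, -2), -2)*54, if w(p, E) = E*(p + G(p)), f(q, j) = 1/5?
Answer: -3233/5 ≈ -646.60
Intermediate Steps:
f(q, j) = ⅕
w(p, E) = E*(5 + p) (w(p, E) = E*(p + 5) = E*(5 + p))
-85 + w(f(4, -2), -2)*54 = -85 - 2*(5 + ⅕)*54 = -85 - 2*26/5*54 = -85 - 52/5*54 = -85 - 2808/5 = -3233/5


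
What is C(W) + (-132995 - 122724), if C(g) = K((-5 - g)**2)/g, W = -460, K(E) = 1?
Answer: -117630741/460 ≈ -2.5572e+5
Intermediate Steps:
C(g) = 1/g
C(W) + (-132995 - 122724) = 1/(-460) + (-132995 - 122724) = -1/460 - 255719 = -117630741/460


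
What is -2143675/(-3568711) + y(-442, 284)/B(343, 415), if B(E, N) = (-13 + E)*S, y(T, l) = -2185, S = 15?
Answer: 562711543/3533023890 ≈ 0.15927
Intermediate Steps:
B(E, N) = -195 + 15*E (B(E, N) = (-13 + E)*15 = -195 + 15*E)
-2143675/(-3568711) + y(-442, 284)/B(343, 415) = -2143675/(-3568711) - 2185/(-195 + 15*343) = -2143675*(-1/3568711) - 2185/(-195 + 5145) = 2143675/3568711 - 2185/4950 = 2143675/3568711 - 2185*1/4950 = 2143675/3568711 - 437/990 = 562711543/3533023890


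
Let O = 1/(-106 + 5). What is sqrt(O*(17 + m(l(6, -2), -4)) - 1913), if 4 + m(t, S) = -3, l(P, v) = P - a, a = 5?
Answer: I*sqrt(19515523)/101 ≈ 43.739*I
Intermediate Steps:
l(P, v) = -5 + P (l(P, v) = P - 1*5 = P - 5 = -5 + P)
m(t, S) = -7 (m(t, S) = -4 - 3 = -7)
O = -1/101 (O = 1/(-101) = -1/101 ≈ -0.0099010)
sqrt(O*(17 + m(l(6, -2), -4)) - 1913) = sqrt(-(17 - 7)/101 - 1913) = sqrt(-1/101*10 - 1913) = sqrt(-10/101 - 1913) = sqrt(-193223/101) = I*sqrt(19515523)/101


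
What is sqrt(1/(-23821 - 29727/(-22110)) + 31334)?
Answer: 2*sqrt(241413623610437526661)/175550861 ≈ 177.01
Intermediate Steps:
sqrt(1/(-23821 - 29727/(-22110)) + 31334) = sqrt(1/(-23821 - 29727*(-1/22110)) + 31334) = sqrt(1/(-23821 + 9909/7370) + 31334) = sqrt(1/(-175550861/7370) + 31334) = sqrt(-7370/175550861 + 31334) = sqrt(5500710671204/175550861) = 2*sqrt(241413623610437526661)/175550861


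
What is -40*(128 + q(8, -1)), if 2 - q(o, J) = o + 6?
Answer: -4640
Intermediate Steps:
q(o, J) = -4 - o (q(o, J) = 2 - (o + 6) = 2 - (6 + o) = 2 + (-6 - o) = -4 - o)
-40*(128 + q(8, -1)) = -40*(128 + (-4 - 1*8)) = -40*(128 + (-4 - 8)) = -40*(128 - 12) = -40*116 = -4640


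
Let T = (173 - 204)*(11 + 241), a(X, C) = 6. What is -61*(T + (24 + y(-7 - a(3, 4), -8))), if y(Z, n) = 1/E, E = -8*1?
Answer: 3800605/8 ≈ 4.7508e+5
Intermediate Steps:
E = -8
T = -7812 (T = -31*252 = -7812)
y(Z, n) = -⅛ (y(Z, n) = 1/(-8) = -⅛)
-61*(T + (24 + y(-7 - a(3, 4), -8))) = -61*(-7812 + (24 - ⅛)) = -61*(-7812 + 191/8) = -61*(-62305/8) = 3800605/8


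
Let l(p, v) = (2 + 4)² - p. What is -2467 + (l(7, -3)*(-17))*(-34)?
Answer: 14295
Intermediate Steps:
l(p, v) = 36 - p (l(p, v) = 6² - p = 36 - p)
-2467 + (l(7, -3)*(-17))*(-34) = -2467 + ((36 - 1*7)*(-17))*(-34) = -2467 + ((36 - 7)*(-17))*(-34) = -2467 + (29*(-17))*(-34) = -2467 - 493*(-34) = -2467 + 16762 = 14295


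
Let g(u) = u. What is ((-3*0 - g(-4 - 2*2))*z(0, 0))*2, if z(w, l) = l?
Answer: 0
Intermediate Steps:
((-3*0 - g(-4 - 2*2))*z(0, 0))*2 = ((-3*0 - (-4 - 2*2))*0)*2 = ((0 - (-4 - 4))*0)*2 = ((0 - 1*(-8))*0)*2 = ((0 + 8)*0)*2 = (8*0)*2 = 0*2 = 0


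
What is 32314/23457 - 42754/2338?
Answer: -66237889/3917319 ≈ -16.909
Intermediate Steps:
32314/23457 - 42754/2338 = 32314*(1/23457) - 42754*1/2338 = 32314/23457 - 21377/1169 = -66237889/3917319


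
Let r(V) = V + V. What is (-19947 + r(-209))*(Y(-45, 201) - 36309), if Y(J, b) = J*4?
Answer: 743098485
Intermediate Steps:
Y(J, b) = 4*J
r(V) = 2*V
(-19947 + r(-209))*(Y(-45, 201) - 36309) = (-19947 + 2*(-209))*(4*(-45) - 36309) = (-19947 - 418)*(-180 - 36309) = -20365*(-36489) = 743098485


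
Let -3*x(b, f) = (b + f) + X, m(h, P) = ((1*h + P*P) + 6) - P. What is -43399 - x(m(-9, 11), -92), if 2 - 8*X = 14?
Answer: -86789/2 ≈ -43395.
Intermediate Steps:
X = -3/2 (X = ¼ - ⅛*14 = ¼ - 7/4 = -3/2 ≈ -1.5000)
m(h, P) = 6 + h + P² - P (m(h, P) = ((h + P²) + 6) - P = (6 + h + P²) - P = 6 + h + P² - P)
x(b, f) = ½ - b/3 - f/3 (x(b, f) = -((b + f) - 3/2)/3 = -(-3/2 + b + f)/3 = ½ - b/3 - f/3)
-43399 - x(m(-9, 11), -92) = -43399 - (½ - (6 - 9 + 11² - 1*11)/3 - ⅓*(-92)) = -43399 - (½ - (6 - 9 + 121 - 11)/3 + 92/3) = -43399 - (½ - ⅓*107 + 92/3) = -43399 - (½ - 107/3 + 92/3) = -43399 - 1*(-9/2) = -43399 + 9/2 = -86789/2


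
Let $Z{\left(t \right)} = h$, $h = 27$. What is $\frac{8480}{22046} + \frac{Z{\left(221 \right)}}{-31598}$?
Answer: $\frac{133677899}{348304754} \approx 0.3838$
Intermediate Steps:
$Z{\left(t \right)} = 27$
$\frac{8480}{22046} + \frac{Z{\left(221 \right)}}{-31598} = \frac{8480}{22046} + \frac{27}{-31598} = 8480 \cdot \frac{1}{22046} + 27 \left(- \frac{1}{31598}\right) = \frac{4240}{11023} - \frac{27}{31598} = \frac{133677899}{348304754}$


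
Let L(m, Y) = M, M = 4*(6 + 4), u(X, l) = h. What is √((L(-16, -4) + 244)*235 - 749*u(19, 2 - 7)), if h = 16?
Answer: 234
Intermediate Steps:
u(X, l) = 16
M = 40 (M = 4*10 = 40)
L(m, Y) = 40
√((L(-16, -4) + 244)*235 - 749*u(19, 2 - 7)) = √((40 + 244)*235 - 749*16) = √(284*235 - 11984) = √(66740 - 11984) = √54756 = 234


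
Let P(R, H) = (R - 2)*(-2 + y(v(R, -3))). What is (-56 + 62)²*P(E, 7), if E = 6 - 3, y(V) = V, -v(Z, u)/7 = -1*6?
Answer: 1440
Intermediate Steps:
v(Z, u) = 42 (v(Z, u) = -(-7)*6 = -7*(-6) = 42)
E = 3
P(R, H) = -80 + 40*R (P(R, H) = (R - 2)*(-2 + 42) = (-2 + R)*40 = -80 + 40*R)
(-56 + 62)²*P(E, 7) = (-56 + 62)²*(-80 + 40*3) = 6²*(-80 + 120) = 36*40 = 1440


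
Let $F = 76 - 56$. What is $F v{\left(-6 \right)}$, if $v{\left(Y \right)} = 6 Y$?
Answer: $-720$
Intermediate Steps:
$F = 20$ ($F = 76 - 56 = 20$)
$F v{\left(-6 \right)} = 20 \cdot 6 \left(-6\right) = 20 \left(-36\right) = -720$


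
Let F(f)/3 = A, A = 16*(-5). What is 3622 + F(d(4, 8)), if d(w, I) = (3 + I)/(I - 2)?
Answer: 3382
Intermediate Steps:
d(w, I) = (3 + I)/(-2 + I)
A = -80
F(f) = -240 (F(f) = 3*(-80) = -240)
3622 + F(d(4, 8)) = 3622 - 240 = 3382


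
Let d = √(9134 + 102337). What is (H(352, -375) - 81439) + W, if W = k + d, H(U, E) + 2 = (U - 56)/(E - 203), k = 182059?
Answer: 29078454/289 + √111471 ≈ 1.0095e+5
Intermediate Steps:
d = √111471 ≈ 333.87
H(U, E) = -2 + (-56 + U)/(-203 + E) (H(U, E) = -2 + (U - 56)/(E - 203) = -2 + (-56 + U)/(-203 + E))
W = 182059 + √111471 ≈ 1.8239e+5
(H(352, -375) - 81439) + W = ((350 + 352 - 2*(-375))/(-203 - 375) - 81439) + (182059 + √111471) = ((350 + 352 + 750)/(-578) - 81439) + (182059 + √111471) = (-1/578*1452 - 81439) + (182059 + √111471) = (-726/289 - 81439) + (182059 + √111471) = -23536597/289 + (182059 + √111471) = 29078454/289 + √111471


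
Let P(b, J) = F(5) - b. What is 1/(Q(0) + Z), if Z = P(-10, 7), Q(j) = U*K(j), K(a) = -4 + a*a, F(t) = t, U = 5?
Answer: -⅕ ≈ -0.20000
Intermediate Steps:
K(a) = -4 + a²
P(b, J) = 5 - b
Q(j) = -20 + 5*j² (Q(j) = 5*(-4 + j²) = -20 + 5*j²)
Z = 15 (Z = 5 - 1*(-10) = 5 + 10 = 15)
1/(Q(0) + Z) = 1/((-20 + 5*0²) + 15) = 1/((-20 + 5*0) + 15) = 1/((-20 + 0) + 15) = 1/(-20 + 15) = 1/(-5) = -⅕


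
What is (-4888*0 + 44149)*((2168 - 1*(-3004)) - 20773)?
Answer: -688768549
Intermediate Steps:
(-4888*0 + 44149)*((2168 - 1*(-3004)) - 20773) = (0 + 44149)*((2168 + 3004) - 20773) = 44149*(5172 - 20773) = 44149*(-15601) = -688768549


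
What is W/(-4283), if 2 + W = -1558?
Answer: 1560/4283 ≈ 0.36423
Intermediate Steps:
W = -1560 (W = -2 - 1558 = -1560)
W/(-4283) = -1560/(-4283) = -1560*(-1/4283) = 1560/4283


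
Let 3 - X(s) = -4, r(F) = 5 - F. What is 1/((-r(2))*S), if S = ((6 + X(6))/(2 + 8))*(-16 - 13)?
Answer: 10/1131 ≈ 0.0088417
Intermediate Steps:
X(s) = 7 (X(s) = 3 - 1*(-4) = 3 + 4 = 7)
S = -377/10 (S = ((6 + 7)/(2 + 8))*(-16 - 13) = (13/10)*(-29) = -377/10 ≈ -37.700)
1/((-r(2))*S) = 1/(-(5 - 1*2)*(-377/10)) = 1/(-(5 - 2)*(-377/10)) = 1/(-1*3*(-377/10)) = 1/(-3*(-377/10)) = 1/(1131/10) = 10/1131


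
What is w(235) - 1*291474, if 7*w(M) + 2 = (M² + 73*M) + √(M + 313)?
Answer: -1967940/7 + 2*√137/7 ≈ -2.8113e+5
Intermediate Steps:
w(M) = -2/7 + M²/7 + √(313 + M)/7 + 73*M/7 (w(M) = -2/7 + ((M² + 73*M) + √(M + 313))/7 = -2/7 + ((M² + 73*M) + √(313 + M))/7 = -2/7 + (M² + √(313 + M) + 73*M)/7 = -2/7 + (M²/7 + √(313 + M)/7 + 73*M/7) = -2/7 + M²/7 + √(313 + M)/7 + 73*M/7)
w(235) - 1*291474 = (-2/7 + (⅐)*235² + √(313 + 235)/7 + (73/7)*235) - 1*291474 = (-2/7 + (⅐)*55225 + √548/7 + 17155/7) - 291474 = (-2/7 + 55225/7 + (2*√137)/7 + 17155/7) - 291474 = (-2/7 + 55225/7 + 2*√137/7 + 17155/7) - 291474 = (72378/7 + 2*√137/7) - 291474 = -1967940/7 + 2*√137/7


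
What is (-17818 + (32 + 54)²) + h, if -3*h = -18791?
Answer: -12475/3 ≈ -4158.3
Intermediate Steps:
h = 18791/3 (h = -⅓*(-18791) = 18791/3 ≈ 6263.7)
(-17818 + (32 + 54)²) + h = (-17818 + (32 + 54)²) + 18791/3 = (-17818 + 86²) + 18791/3 = (-17818 + 7396) + 18791/3 = -10422 + 18791/3 = -12475/3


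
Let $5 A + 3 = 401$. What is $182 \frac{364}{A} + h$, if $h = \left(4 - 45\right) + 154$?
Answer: $\frac{188107}{199} \approx 945.26$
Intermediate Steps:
$A = \frac{398}{5}$ ($A = - \frac{3}{5} + \frac{1}{5} \cdot 401 = - \frac{3}{5} + \frac{401}{5} = \frac{398}{5} \approx 79.6$)
$h = 113$ ($h = -41 + 154 = 113$)
$182 \frac{364}{A} + h = 182 \frac{364}{\frac{398}{5}} + 113 = 182 \cdot 364 \cdot \frac{5}{398} + 113 = 182 \cdot \frac{910}{199} + 113 = \frac{165620}{199} + 113 = \frac{188107}{199}$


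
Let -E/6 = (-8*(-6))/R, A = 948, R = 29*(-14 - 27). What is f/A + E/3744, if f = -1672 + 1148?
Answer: -2024630/3663309 ≈ -0.55268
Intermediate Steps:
f = -524
R = -1189 (R = 29*(-41) = -1189)
E = 288/1189 (E = -6*(-8*(-6))/(-1189) = -288*(-1)/1189 = -6*(-48/1189) = 288/1189 ≈ 0.24222)
f/A + E/3744 = -524/948 + (288/1189)/3744 = -524*1/948 + (288/1189)*(1/3744) = -131/237 + 1/15457 = -2024630/3663309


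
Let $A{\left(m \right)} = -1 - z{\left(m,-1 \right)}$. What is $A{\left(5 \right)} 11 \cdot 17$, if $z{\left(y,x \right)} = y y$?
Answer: $-4862$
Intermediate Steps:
$z{\left(y,x \right)} = y^{2}$
$A{\left(m \right)} = -1 - m^{2}$
$A{\left(5 \right)} 11 \cdot 17 = \left(-1 - 5^{2}\right) 11 \cdot 17 = \left(-1 - 25\right) 11 \cdot 17 = \left(-26\right) 11 \cdot 17 = \left(-286\right) 17 = -4862$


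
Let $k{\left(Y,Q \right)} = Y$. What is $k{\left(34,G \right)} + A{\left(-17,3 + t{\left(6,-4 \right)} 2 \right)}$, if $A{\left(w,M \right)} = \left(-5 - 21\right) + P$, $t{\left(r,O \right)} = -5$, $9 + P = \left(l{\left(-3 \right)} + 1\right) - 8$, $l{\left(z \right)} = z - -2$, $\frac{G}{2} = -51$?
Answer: $-9$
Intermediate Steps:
$G = -102$ ($G = 2 \left(-51\right) = -102$)
$l{\left(z \right)} = 2 + z$ ($l{\left(z \right)} = z + 2 = 2 + z$)
$P = -17$ ($P = -9 + \left(\left(\left(2 - 3\right) + 1\right) - 8\right) = -9 + \left(\left(-1 + 1\right) - 8\right) = -9 + \left(0 - 8\right) = -9 - 8 = -17$)
$A{\left(w,M \right)} = -43$ ($A{\left(w,M \right)} = \left(-5 - 21\right) - 17 = -26 - 17 = -43$)
$k{\left(34,G \right)} + A{\left(-17,3 + t{\left(6,-4 \right)} 2 \right)} = 34 - 43 = -9$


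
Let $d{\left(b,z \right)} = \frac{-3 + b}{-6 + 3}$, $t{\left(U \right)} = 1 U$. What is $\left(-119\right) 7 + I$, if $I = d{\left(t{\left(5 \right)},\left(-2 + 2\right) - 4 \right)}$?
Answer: $- \frac{2501}{3} \approx -833.67$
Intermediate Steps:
$t{\left(U \right)} = U$
$d{\left(b,z \right)} = 1 - \frac{b}{3}$ ($d{\left(b,z \right)} = \frac{-3 + b}{-3} = \left(-3 + b\right) \left(- \frac{1}{3}\right) = 1 - \frac{b}{3}$)
$I = - \frac{2}{3}$ ($I = 1 - \frac{5}{3} = - \frac{2}{3} \approx -0.66667$)
$\left(-119\right) 7 + I = \left(-119\right) 7 - \frac{2}{3} = -833 - \frac{2}{3} = - \frac{2501}{3}$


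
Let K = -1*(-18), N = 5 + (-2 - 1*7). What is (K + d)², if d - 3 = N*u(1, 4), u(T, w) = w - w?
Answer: 441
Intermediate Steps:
N = -4 (N = 5 + (-2 - 7) = 5 - 9 = -4)
K = 18
u(T, w) = 0
d = 3 (d = 3 - 4*0 = 3 + 0 = 3)
(K + d)² = (18 + 3)² = 21² = 441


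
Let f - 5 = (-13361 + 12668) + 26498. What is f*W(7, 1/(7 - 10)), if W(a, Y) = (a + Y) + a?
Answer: 1058210/3 ≈ 3.5274e+5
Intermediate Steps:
W(a, Y) = Y + 2*a (W(a, Y) = (Y + a) + a = Y + 2*a)
f = 25810 (f = 5 + ((-13361 + 12668) + 26498) = 5 + (-693 + 26498) = 5 + 25805 = 25810)
f*W(7, 1/(7 - 10)) = 25810*(1/(7 - 10) + 2*7) = 25810*(1/(-3) + 14) = 25810*(-1/3 + 14) = 25810*(41/3) = 1058210/3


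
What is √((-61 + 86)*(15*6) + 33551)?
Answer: √35801 ≈ 189.21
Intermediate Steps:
√((-61 + 86)*(15*6) + 33551) = √(25*90 + 33551) = √(2250 + 33551) = √35801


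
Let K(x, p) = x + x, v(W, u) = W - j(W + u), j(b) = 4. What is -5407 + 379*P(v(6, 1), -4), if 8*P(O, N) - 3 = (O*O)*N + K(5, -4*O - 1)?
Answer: -44393/8 ≈ -5549.1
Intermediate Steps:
v(W, u) = -4 + W (v(W, u) = W - 1*4 = W - 4 = -4 + W)
K(x, p) = 2*x
P(O, N) = 13/8 + N*O²/8 (P(O, N) = 3/8 + ((O*O)*N + 2*5)/8 = 3/8 + (O²*N + 10)/8 = 3/8 + (N*O² + 10)/8 = 3/8 + (10 + N*O²)/8 = 3/8 + (5/4 + N*O²/8) = 13/8 + N*O²/8)
-5407 + 379*P(v(6, 1), -4) = -5407 + 379*(13/8 + (⅛)*(-4)*(-4 + 6)²) = -5407 + 379*(13/8 + (⅛)*(-4)*2²) = -5407 + 379*(13/8 + (⅛)*(-4)*4) = -5407 + 379*(13/8 - 2) = -5407 + 379*(-3/8) = -5407 - 1137/8 = -44393/8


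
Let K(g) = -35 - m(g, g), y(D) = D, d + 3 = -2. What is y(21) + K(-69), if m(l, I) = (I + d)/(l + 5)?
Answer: -485/32 ≈ -15.156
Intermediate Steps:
d = -5 (d = -3 - 2 = -5)
m(l, I) = (-5 + I)/(5 + l) (m(l, I) = (I - 5)/(l + 5) = (-5 + I)/(5 + l))
K(g) = -35 - (-5 + g)/(5 + g)
y(21) + K(-69) = 21 + 2*(-85 - 18*(-69))/(5 - 69) = 21 + 2*(-85 + 1242)/(-64) = 21 + 2*(-1/64)*1157 = 21 - 1157/32 = -485/32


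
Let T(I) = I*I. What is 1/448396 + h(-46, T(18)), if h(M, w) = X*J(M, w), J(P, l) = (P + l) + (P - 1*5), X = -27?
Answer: -2748219083/448396 ≈ -6129.0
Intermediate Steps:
J(P, l) = -5 + l + 2*P (J(P, l) = (P + l) + (P - 5) = (P + l) + (-5 + P) = -5 + l + 2*P)
T(I) = I²
h(M, w) = 135 - 54*M - 27*w (h(M, w) = -27*(-5 + w + 2*M) = 135 - 54*M - 27*w)
1/448396 + h(-46, T(18)) = 1/448396 + (135 - 54*(-46) - 27*18²) = 1/448396 + (135 + 2484 - 27*324) = 1/448396 + (135 + 2484 - 8748) = 1/448396 - 6129 = -2748219083/448396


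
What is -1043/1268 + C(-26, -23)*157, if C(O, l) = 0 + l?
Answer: -4579791/1268 ≈ -3611.8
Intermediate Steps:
C(O, l) = l
-1043/1268 + C(-26, -23)*157 = -1043/1268 - 23*157 = -1043*1/1268 - 3611 = -1043/1268 - 3611 = -4579791/1268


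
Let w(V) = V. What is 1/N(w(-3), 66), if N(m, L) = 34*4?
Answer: 1/136 ≈ 0.0073529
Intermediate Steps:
N(m, L) = 136
1/N(w(-3), 66) = 1/136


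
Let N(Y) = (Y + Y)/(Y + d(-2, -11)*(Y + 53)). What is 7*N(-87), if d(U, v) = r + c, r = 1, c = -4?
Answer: -406/5 ≈ -81.200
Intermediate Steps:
d(U, v) = -3 (d(U, v) = 1 - 4 = -3)
N(Y) = 2*Y/(-159 - 2*Y) (N(Y) = (Y + Y)/(Y - 3*(Y + 53)) = (2*Y)/(Y - 3*(53 + Y)) = (2*Y)/(Y + (-159 - 3*Y)) = (2*Y)/(-159 - 2*Y) = 2*Y/(-159 - 2*Y))
7*N(-87) = 7*(2*(-87)/(-159 - 2*(-87))) = 7*(2*(-87)/(-159 + 174)) = 7*(2*(-87)/15) = 7*(2*(-87)*(1/15)) = 7*(-58/5) = -406/5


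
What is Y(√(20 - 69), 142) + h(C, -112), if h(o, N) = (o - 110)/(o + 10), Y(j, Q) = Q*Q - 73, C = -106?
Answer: 80373/4 ≈ 20093.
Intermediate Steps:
Y(j, Q) = -73 + Q² (Y(j, Q) = Q² - 73 = -73 + Q²)
h(o, N) = (-110 + o)/(10 + o)
Y(√(20 - 69), 142) + h(C, -112) = (-73 + 142²) + (-110 - 106)/(10 - 106) = (-73 + 20164) - 216/(-96) = 20091 - 1/96*(-216) = 20091 + 9/4 = 80373/4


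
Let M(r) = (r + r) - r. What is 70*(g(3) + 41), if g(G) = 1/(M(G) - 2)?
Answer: 2940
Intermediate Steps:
M(r) = r (M(r) = 2*r - r = r)
g(G) = 1/(-2 + G) (g(G) = 1/(G - 2) = 1/(-2 + G))
70*(g(3) + 41) = 70*(1/(-2 + 3) + 41) = 70*(1/1 + 41) = 70*(1 + 41) = 70*42 = 2940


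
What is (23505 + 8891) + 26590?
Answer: 58986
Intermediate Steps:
(23505 + 8891) + 26590 = 32396 + 26590 = 58986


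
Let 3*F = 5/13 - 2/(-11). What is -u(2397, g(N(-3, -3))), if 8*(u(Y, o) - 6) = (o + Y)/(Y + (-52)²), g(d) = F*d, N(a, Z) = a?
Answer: -17677977/2917772 ≈ -6.0587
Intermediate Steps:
F = 27/143 (F = (5/13 - 2/(-11))/3 = (5*(1/13) - 2*(-1/11))/3 = (5/13 + 2/11)/3 = (⅓)*(81/143) = 27/143 ≈ 0.18881)
g(d) = 27*d/143
u(Y, o) = 6 + (Y + o)/(8*(2704 + Y)) (u(Y, o) = 6 + ((o + Y)/(Y + (-52)²))/8 = 6 + ((Y + o)/(Y + 2704))/8 = 6 + ((Y + o)/(2704 + Y))/8 = 6 + (Y + o)/(8*(2704 + Y)))
-u(2397, g(N(-3, -3))) = -(129792 + (27/143)*(-3) + 49*2397)/(8*(2704 + 2397)) = -(129792 - 81/143 + 117453)/(8*5101) = -35355954/(8*5101*143) = -1*17677977/2917772 = -17677977/2917772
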